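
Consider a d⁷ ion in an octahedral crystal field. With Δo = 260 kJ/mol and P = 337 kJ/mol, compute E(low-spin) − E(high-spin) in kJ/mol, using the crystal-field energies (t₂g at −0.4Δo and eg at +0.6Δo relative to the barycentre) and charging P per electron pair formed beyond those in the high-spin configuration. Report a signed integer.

77

High-spin: t₂g⁵ eg², CFSE = -0.8Δo = -208 kJ/mol.
Low-spin: t₂g⁶ eg¹, orbital CFSE = -1.8Δo = -468 kJ/mol; plus 1 excess pair × P = +337 kJ/mol; total -131 kJ/mol.
Thus E(LS) − E(HS) = 77 kJ/mol.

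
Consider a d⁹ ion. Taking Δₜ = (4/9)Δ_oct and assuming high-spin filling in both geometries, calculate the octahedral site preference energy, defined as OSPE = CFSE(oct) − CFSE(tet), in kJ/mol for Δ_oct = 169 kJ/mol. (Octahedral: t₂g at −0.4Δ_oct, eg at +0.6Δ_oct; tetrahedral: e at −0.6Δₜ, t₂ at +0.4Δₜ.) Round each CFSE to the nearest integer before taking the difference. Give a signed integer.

In an octahedral site d⁹ (HS) is t₂g⁶ eg³, giving CFSE(oct) = -0.6Δ_oct = -101 kJ/mol.
Tetrahedral e⁴ t₂⁵ gives -0.4Δₜ = -0.4 × (4/9) × 169 = -30 kJ/mol.
OSPE = CFSE(oct) − CFSE(tet) = -101 − (-30) = -71 kJ/mol.

-71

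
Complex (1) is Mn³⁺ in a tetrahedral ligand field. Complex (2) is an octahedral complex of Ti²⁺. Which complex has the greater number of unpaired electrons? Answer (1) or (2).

(1): Mn³⁺: group 7, so d-count = 7 − 3 = 4; Tetrahedral splitting is small, so the complex is high-spin; e² t₂² → 4 unpaired.
(2): Ti²⁺: group 4, so d-count = 4 − 2 = 2; t2g^2 e_g^0 → 2 unpaired.
So (1) has more unpaired electrons.

(1)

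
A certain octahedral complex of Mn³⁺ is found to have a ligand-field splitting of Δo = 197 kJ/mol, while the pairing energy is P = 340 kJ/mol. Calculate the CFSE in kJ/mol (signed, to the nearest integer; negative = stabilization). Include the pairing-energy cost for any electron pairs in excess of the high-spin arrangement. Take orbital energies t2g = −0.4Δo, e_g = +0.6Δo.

Mn³⁺: group 7, so d-count = 7 − 3 = 4.
Δo < P, so pairing is avoided: the ground state is high-spin.
That gives t2g^3 e_g^1.
Orbital CFSE = -0.6Δo = -0.6 × 197 = -118 kJ/mol.
High-spin has no excess pairs, so no pairing correction applies.

-118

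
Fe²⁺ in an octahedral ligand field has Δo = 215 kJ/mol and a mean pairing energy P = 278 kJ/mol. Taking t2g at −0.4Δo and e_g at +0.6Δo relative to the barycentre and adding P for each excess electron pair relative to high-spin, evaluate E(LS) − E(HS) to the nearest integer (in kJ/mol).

Fe sits in group 8; removing 2 electrons leaves Fe²⁺ with 8 − 2 = 6 d electrons.
In the high-spin limit (t2g^4 e_g^2) the orbital term is -0.4Δo = -86 kJ/mol, with no excess pairing.
Low-spin: t2g^6 e_g^0, orbital CFSE = -2.4Δo = -516 kJ/mol; plus 2 excess pairs × P = +556 kJ/mol; total 40 kJ/mol.
Thus E(LS) − E(HS) = 126 kJ/mol.

126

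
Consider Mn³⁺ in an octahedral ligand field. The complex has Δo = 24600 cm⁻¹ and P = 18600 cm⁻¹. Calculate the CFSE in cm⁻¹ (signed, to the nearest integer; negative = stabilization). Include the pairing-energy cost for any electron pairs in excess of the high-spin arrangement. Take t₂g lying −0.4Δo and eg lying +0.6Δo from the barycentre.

-20760

Mn is in group 7, so Mn³⁺ is d⁴ (7 − 3 = 4).
Here Δo > P (24600 > 18600), so the low-spin state is favoured.
Filling d⁴ accordingly: t₂g⁴ eg⁰.
Orbital CFSE = -1.6Δo = -1.6 × 24600 = -39360 cm⁻¹.
Excess pairs vs high-spin: 1 − 0 = 1; pairing cost = +18600 cm⁻¹.
Net CFSE = -39360 + 18600 = -20760 cm⁻¹.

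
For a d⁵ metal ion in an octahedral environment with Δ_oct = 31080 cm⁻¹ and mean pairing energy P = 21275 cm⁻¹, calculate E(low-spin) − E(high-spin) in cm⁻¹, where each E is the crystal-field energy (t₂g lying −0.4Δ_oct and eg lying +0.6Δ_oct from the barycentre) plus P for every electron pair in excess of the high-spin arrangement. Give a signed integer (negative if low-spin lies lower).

High-spin d⁵ fills as t₂g³ eg² with CFSE 3(−0.4) + 2(+0.6) = 0.0Δ_oct = 0 cm⁻¹.
For low-spin the configuration is t₂g⁵ eg⁰: orbital energy -2.0 × 31080 = -62160 cm⁻¹, and 2 additional pairs relative to high-spin add 42550 cm⁻¹, giving -19610 cm⁻¹.
E(LS) − E(HS) = -19610 − (0) = -19610 cm⁻¹.

-19610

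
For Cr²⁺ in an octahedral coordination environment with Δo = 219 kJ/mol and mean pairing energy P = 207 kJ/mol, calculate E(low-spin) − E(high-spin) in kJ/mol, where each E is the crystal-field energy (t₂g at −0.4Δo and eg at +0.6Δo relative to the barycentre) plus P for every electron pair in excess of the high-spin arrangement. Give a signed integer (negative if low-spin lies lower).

Cr is in group 6, so Cr²⁺ is d⁴ (6 − 2 = 4).
High-spin: t₂g³ eg¹, CFSE = -0.6Δo = -131 kJ/mol.
For low-spin the configuration is t₂g⁴ eg⁰: orbital energy -1.6 × 219 = -350 kJ/mol, and 1 additional pair relative to high-spin adds 207 kJ/mol, giving -143 kJ/mol.
The difference is -143 − (-131) = -12 kJ/mol, so low-spin lies lower.

-12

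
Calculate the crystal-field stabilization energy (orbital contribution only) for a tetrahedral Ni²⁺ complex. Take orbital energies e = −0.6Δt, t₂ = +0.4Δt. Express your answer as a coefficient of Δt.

-0.8 Δt

Ni is in group 10, so Ni²⁺ is d⁸ (10 − 2 = 8).
Tetrahedral fields are weak (Δₜ ≈ 4/9 Δₒ), so electrons fill high-spin.
Configuration: e⁴ t₂⁴.
CFSE = 4(-0.6Δt) + 4(0.4Δt) = -2.4Δt + 1.6Δt = -0.8Δt.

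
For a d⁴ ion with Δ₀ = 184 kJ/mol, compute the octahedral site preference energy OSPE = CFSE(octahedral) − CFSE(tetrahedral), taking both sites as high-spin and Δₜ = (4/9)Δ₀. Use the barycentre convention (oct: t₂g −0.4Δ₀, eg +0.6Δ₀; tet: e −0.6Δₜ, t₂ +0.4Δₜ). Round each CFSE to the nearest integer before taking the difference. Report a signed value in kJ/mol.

-77

In an octahedral site d⁴ (HS) is t2g^3 e_g^1, giving CFSE(oct) = -0.6Δ₀ = -110 kJ/mol.
Tetrahedral: e^2 t2^2, CFSE = 2(−0.6) + 2(+0.4) = -0.4Δₜ = -0.4 × (4/9) × 184 = -33 kJ/mol.
OSPE = -110 − (-33) = -77 kJ/mol.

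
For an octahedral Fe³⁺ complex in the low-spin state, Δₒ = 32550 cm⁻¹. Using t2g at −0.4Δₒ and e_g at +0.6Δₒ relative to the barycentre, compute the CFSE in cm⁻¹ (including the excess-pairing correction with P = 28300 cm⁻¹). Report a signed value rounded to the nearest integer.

Fe³⁺: group 8, so d-count = 8 − 3 = 5.
Configuration: t2g^5 e_g^0.
Orbital CFSE = 5(-0.4) + 0(0.6) = -2.0Δₒ = -2.0 × 32550 = -65100 cm⁻¹.
Relative to high-spin t2g^3 e_g^2 (0 paired), the low-spin configuration has 2 additional pairs, contributing +2 × 28300 = +56600 cm⁻¹.
Net CFSE = -65100 + 56600 = -8500 cm⁻¹.

-8500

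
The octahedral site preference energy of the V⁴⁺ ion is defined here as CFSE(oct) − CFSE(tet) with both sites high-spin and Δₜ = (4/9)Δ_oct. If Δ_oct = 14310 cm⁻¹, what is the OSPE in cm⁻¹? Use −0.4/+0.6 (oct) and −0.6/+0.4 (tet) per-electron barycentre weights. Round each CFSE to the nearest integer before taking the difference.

-1908

V is in group 5, so V⁴⁺ is d¹ (5 − 4 = 1).
Octahedral high-spin t2g^1 e_g^0: CFSE = -0.4 × 14310 = -5724 cm⁻¹.
In a tetrahedral site the filling is e^1 t2^0: CFSE(tet) = -0.6Δₜ = -0.6 × (4/9)(14310) = -3816 cm⁻¹.
Subtracting, OSPE = -5724 − (-3816) = -1908 cm⁻¹.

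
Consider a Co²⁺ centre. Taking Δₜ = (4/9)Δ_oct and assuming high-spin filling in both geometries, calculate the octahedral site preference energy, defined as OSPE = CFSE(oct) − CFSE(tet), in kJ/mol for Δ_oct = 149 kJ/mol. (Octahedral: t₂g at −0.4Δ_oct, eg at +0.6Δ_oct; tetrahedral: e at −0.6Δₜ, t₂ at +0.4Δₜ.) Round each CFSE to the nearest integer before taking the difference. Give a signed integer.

Group 9 minus oxidation state +2 gives a d⁷ configuration for Co²⁺.
Octahedral (high-spin): t₂g⁵ eg², CFSE = 5(−0.4) + 2(+0.6) = -0.8Δ_oct = -0.8 × 149 = -119 kJ/mol.
In a tetrahedral site the filling is e⁴ t₂³: CFSE(tet) = -1.2Δₜ = -1.2 × (4/9)(149) = -79 kJ/mol.
Subtracting, OSPE = -119 − (-79) = -40 kJ/mol.

-40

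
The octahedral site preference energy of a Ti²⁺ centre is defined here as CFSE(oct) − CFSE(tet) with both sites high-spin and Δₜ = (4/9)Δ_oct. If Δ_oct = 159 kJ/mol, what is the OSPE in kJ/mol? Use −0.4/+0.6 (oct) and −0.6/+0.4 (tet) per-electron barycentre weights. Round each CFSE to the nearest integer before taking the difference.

-42

Group 4 minus oxidation state +2 gives a d² configuration for Ti²⁺.
Octahedral (high-spin): t2g^2 e_g^0, CFSE = 2(−0.4) + 0(+0.6) = -0.8Δ_oct = -0.8 × 159 = -127 kJ/mol.
Tetrahedral: e^2 t2^0, CFSE = 2(−0.6) + 0(+0.4) = -1.2Δₜ = -1.2 × (4/9) × 159 = -85 kJ/mol.
OSPE = CFSE(oct) − CFSE(tet) = -127 − (-85) = -42 kJ/mol.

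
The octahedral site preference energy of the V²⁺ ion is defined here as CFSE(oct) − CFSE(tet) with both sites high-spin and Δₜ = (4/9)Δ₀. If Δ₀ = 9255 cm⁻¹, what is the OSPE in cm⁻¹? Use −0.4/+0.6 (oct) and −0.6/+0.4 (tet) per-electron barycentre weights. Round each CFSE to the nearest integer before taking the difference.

-7815

V²⁺: group 5, so d-count = 5 − 2 = 3.
Octahedral high-spin t₂g³ eg⁰: CFSE = -1.2 × 9255 = -11106 cm⁻¹.
Tetrahedral e² t₂¹ gives -0.8Δₜ = -0.8 × (4/9) × 9255 = -3291 cm⁻¹.
OSPE = -11106 − (-3291) = -7815 cm⁻¹.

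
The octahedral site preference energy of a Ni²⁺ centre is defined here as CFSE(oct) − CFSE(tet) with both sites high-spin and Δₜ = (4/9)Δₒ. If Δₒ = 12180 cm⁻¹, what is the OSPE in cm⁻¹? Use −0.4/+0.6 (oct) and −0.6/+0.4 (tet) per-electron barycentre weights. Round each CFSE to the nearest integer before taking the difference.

Ni sits in group 10; removing 2 electrons leaves Ni²⁺ with 10 − 2 = 8 d electrons.
In an octahedral site d⁸ (HS) is t2g^6 e_g^2, giving CFSE(oct) = -1.2Δₒ = -14616 cm⁻¹.
In a tetrahedral site the filling is e^4 t2^4: CFSE(tet) = -0.8Δₜ = -0.8 × (4/9)(12180) = -4331 cm⁻¹.
OSPE = -14616 − (-4331) = -10285 cm⁻¹.

-10285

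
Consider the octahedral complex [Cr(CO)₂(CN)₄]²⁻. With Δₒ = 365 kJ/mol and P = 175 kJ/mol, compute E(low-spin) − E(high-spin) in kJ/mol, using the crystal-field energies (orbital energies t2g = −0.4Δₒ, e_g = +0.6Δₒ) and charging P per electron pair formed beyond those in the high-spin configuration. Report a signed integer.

-190

Ligand charges: 2×(+0) from CO and 4×(-1) from CN⁻ sum to -4; with overall charge -2, Cr is +2.
Group 6 minus oxidation state +2 gives a d⁴ configuration for Cr²⁺.
In the high-spin limit (t2g^3 e_g^1) the orbital term is -0.6Δₒ = -219 kJ/mol, with no excess pairing.
Low-spin: t2g^4 e_g^0, orbital CFSE = -1.6Δₒ = -584 kJ/mol; plus 1 excess pair × P = +175 kJ/mol; total -409 kJ/mol.
Thus E(LS) − E(HS) = -190 kJ/mol.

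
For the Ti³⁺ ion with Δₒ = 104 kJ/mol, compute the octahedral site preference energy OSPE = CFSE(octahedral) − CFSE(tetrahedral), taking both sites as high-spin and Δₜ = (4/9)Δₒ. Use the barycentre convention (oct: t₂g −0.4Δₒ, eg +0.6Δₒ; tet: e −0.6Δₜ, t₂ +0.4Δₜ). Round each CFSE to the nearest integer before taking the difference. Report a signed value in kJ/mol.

-14

Ti sits in group 4; removing 3 electrons leaves Ti³⁺ with 4 − 3 = 1 d electrons.
In an octahedral site d¹ (HS) is t2g^1 e_g^0, giving CFSE(oct) = -0.4Δₒ = -42 kJ/mol.
Tetrahedral: e^1 t2^0, CFSE = 1(−0.6) + 0(+0.4) = -0.6Δₜ = -0.6 × (4/9) × 104 = -28 kJ/mol.
OSPE = -42 − (-28) = -14 kJ/mol.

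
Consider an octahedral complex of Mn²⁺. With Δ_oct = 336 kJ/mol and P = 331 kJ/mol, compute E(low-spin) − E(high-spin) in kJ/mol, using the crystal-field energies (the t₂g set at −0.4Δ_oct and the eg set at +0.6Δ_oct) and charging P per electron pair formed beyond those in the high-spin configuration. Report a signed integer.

Mn is in group 7, so Mn²⁺ is d⁵ (7 − 2 = 5).
In the high-spin limit (t₂g³ eg²) the orbital term is 0.0Δ_oct = 0 kJ/mol, with no excess pairing.
Low-spin t₂g⁵ eg⁰ gives -2.0Δ_oct = -672 kJ/mol, but forming 2 extra pairs costs 2P = 662 kJ/mol, so E(LS) = -672 + 662 = -10 kJ/mol.
The difference is -10 − (0) = -10 kJ/mol, so low-spin lies lower.

-10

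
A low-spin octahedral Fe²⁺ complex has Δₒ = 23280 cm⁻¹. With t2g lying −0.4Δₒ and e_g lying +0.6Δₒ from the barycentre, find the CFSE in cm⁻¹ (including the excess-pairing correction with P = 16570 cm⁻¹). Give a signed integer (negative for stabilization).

Fe²⁺: group 8, so d-count = 8 − 2 = 6.
The d⁶ electrons fill as t2g^6 e_g^0.
CFSE(orbital) = 6×(-0.4Δₒ) + 0×(0.6Δₒ) = -2.4Δₒ; with Δₒ = 23280 cm⁻¹ that is -55872 cm⁻¹.
High-spin d⁶ would be t2g^4 e_g^2 with 1 pair; low-spin has 3, so 2 excess pairs cost +2P = +33140 cm⁻¹.
Combining: -55872 + 33140 = -22732 cm⁻¹.

-22732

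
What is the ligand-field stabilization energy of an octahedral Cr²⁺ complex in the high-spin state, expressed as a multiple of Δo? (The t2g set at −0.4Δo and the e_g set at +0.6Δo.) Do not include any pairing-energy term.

-0.6 Δo

Group 6 minus oxidation state +2 gives a d⁴ configuration for Cr²⁺.
Configuration: t2g^3 e_g^1.
CFSE = 3(-0.4Δo) + 1(0.6Δo) = -1.2Δo + 0.6Δo = -0.6Δo.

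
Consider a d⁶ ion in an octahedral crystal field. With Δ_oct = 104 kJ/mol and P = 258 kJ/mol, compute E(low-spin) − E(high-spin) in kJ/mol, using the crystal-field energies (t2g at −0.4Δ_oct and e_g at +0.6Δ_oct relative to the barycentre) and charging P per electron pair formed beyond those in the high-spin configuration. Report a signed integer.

308

High-spin: t2g^4 e_g^2, CFSE = -0.4Δ_oct = -42 kJ/mol.
Low-spin t2g^6 e_g^0 gives -2.4Δ_oct = -250 kJ/mol, but forming 2 extra pairs costs 2P = 516 kJ/mol, so E(LS) = -250 + 516 = 266 kJ/mol.
E(LS) − E(HS) = 266 − (-42) = 308 kJ/mol.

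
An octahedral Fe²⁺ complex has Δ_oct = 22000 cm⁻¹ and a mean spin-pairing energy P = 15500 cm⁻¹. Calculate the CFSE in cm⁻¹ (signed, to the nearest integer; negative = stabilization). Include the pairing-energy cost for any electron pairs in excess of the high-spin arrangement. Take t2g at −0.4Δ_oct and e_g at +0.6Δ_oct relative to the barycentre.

Fe is in group 8, so Fe²⁺ is d⁶ (8 − 2 = 6).
Since Δ_oct = 22000 cm⁻¹ > P = 15500 cm⁻¹, the complex adopts the low-spin configuration.
Configuration: t2g^6 e_g^0.
Orbital CFSE = -2.4Δ_oct = -2.4 × 22000 = -52800 cm⁻¹.
Excess pairs vs high-spin: 3 − 1 = 2; pairing cost = +31000 cm⁻¹.
Net CFSE = -52800 + 31000 = -21800 cm⁻¹.

-21800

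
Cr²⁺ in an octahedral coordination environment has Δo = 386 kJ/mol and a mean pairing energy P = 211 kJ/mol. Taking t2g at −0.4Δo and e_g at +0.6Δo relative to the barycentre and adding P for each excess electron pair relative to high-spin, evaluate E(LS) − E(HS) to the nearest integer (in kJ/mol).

-175

Cr²⁺: group 6, so d-count = 6 − 2 = 4.
High-spin: t2g^3 e_g^1, CFSE = -0.6Δo = -232 kJ/mol.
For low-spin the configuration is t2g^4 e_g^0: orbital energy -1.6 × 386 = -618 kJ/mol, and 1 additional pair relative to high-spin adds 211 kJ/mol, giving -407 kJ/mol.
The difference is -407 − (-232) = -175 kJ/mol, so low-spin lies lower.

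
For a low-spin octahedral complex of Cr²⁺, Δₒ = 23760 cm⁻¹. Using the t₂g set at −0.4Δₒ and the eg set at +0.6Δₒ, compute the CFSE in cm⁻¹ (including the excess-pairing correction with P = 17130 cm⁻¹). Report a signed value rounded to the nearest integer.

-20886

Group 6 minus oxidation state +2 gives a d⁴ configuration for Cr²⁺.
Electron filling gives t₂g⁴ eg⁰.
Orbital CFSE = 4(-0.4) + 0(0.6) = -1.6Δₒ = -1.6 × 23760 = -38016 cm⁻¹.
Relative to high-spin t₂g³ eg¹ (0 paired), the low-spin configuration has 1 additional pair, contributing +1 × 17130 = +17130 cm⁻¹.
Combining: -38016 + 17130 = -20886 cm⁻¹.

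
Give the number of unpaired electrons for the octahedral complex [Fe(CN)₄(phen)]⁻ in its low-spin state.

Ligand charges: 4×(-1) from CN⁻ and 1×(+0) from phen sum to -4; with overall charge -1, Fe is +3.
Fe is in group 8, so Fe³⁺ is d⁵ (8 − 3 = 5).
Configuration: t2g^5 e_g^0, giving 1 unpaired electron.

1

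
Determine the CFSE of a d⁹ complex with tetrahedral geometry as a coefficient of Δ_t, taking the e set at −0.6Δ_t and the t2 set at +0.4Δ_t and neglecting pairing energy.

Tetrahedral splitting is small, so the complex is high-spin.
Configuration: e^4 t2^5.
CFSE = 4(-0.6Δ_t) + 5(0.4Δ_t) = -2.4Δ_t + 2.0Δ_t = -0.4Δ_t.

-0.4 Δ_t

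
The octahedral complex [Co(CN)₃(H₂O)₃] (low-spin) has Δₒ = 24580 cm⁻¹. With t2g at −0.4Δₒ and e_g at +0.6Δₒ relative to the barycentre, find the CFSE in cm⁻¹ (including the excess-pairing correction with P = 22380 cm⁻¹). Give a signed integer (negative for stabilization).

-14232

Ligand charges: 3×(-1) from CN⁻ and 3×(+0) from H₂O sum to -3; with overall charge +0, Co is +3.
Co sits in group 9; removing 3 electrons leaves Co³⁺ with 9 − 3 = 6 d electrons.
Configuration: t2g^6 e_g^0.
CFSE(orbital) = 6×(-0.4Δₒ) + 0×(0.6Δₒ) = -2.4Δₒ; with Δₒ = 24580 cm⁻¹ that is -58992 cm⁻¹.
Pairing penalty: 3 pairs vs 1 in the high-spin reference → 2 extra × P = 44760 cm⁻¹.
Net CFSE = -58992 + 44760 = -14232 cm⁻¹.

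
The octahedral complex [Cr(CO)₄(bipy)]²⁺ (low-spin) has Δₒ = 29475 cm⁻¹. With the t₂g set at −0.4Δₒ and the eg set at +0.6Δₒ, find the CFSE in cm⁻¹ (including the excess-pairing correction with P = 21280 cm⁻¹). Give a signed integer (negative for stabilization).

Ligand charges: 4×(+0) from CO and 1×(+0) from bipy sum to +0; with overall charge +2, Cr is +2.
Cr²⁺: group 6, so d-count = 6 − 2 = 4.
The d⁴ electrons fill as t₂g⁴ eg⁰.
Orbital CFSE = 4(-0.4) + 0(0.6) = -1.6Δₒ = -1.6 × 29475 = -47160 cm⁻¹.
Pairing penalty: 1 pair vs 0 in the high-spin reference → 1 extra × P = 21280 cm⁻¹.
Net CFSE = -47160 + 21280 = -25880 cm⁻¹.

-25880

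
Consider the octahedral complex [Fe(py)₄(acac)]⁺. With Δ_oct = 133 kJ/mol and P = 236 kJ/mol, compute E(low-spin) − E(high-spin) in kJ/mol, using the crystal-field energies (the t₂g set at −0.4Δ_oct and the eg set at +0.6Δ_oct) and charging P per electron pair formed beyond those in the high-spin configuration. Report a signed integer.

206

Ligand charges: 4×(+0) from py and 1×(-1) from acac⁻ sum to -1; with overall charge +1, Fe is +2.
Group 8 minus oxidation state +2 gives a d⁶ configuration for Fe²⁺.
High-spin d⁶ fills as t₂g⁴ eg² with CFSE 4(−0.4) + 2(+0.6) = -0.4Δ_oct = -53 kJ/mol.
Low-spin: t₂g⁶ eg⁰, orbital CFSE = -2.4Δ_oct = -319 kJ/mol; plus 2 excess pairs × P = +472 kJ/mol; total 153 kJ/mol.
The difference is 153 − (-53) = 206 kJ/mol, so high-spin lies lower.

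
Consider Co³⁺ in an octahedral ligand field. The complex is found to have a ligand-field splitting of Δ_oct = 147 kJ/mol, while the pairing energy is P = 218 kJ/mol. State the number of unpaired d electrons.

Co³⁺: group 9, so d-count = 9 − 3 = 6.
Δ_oct < P, so pairing is avoided: the ground state is high-spin.
Filling d⁶ accordingly: t₂g⁴ eg².
Unpaired electrons: 4.

4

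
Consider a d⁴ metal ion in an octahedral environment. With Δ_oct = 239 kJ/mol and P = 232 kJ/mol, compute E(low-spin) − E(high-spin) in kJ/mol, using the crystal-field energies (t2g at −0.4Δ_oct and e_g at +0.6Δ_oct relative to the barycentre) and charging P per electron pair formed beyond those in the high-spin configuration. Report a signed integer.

-7

In the high-spin limit (t2g^3 e_g^1) the orbital term is -0.6Δ_oct = -143 kJ/mol, with no excess pairing.
For low-spin the configuration is t2g^4 e_g^0: orbital energy -1.6 × 239 = -382 kJ/mol, and 1 additional pair relative to high-spin adds 232 kJ/mol, giving -150 kJ/mol.
The difference is -150 − (-143) = -7 kJ/mol, so low-spin lies lower.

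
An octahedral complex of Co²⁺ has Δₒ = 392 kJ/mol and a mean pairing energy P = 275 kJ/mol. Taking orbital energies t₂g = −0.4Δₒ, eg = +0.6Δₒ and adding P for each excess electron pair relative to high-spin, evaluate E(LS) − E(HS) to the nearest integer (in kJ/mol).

-117

Co sits in group 9; removing 2 electrons leaves Co²⁺ with 9 − 2 = 7 d electrons.
High-spin d⁷ fills as t₂g⁵ eg² with CFSE 5(−0.4) + 2(+0.6) = -0.8Δₒ = -314 kJ/mol.
For low-spin the configuration is t₂g⁶ eg¹: orbital energy -1.8 × 392 = -706 kJ/mol, and 1 additional pair relative to high-spin adds 275 kJ/mol, giving -431 kJ/mol.
Thus E(LS) − E(HS) = -117 kJ/mol.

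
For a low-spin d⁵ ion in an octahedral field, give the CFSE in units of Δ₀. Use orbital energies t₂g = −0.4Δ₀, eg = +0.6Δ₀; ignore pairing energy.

Configuration: t₂g⁵ eg⁰.
CFSE = 5(-0.4Δ₀) + 0(0.6Δ₀) = -2.0Δ₀ + 0.0Δ₀ = -2.0Δ₀.

-2.0 Δ₀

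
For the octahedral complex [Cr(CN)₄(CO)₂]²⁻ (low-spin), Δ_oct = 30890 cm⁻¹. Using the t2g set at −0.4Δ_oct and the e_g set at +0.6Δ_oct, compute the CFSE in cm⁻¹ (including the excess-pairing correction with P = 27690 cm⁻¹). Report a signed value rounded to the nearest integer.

Ligand charges: 4×(-1) from CN⁻ and 2×(+0) from CO sum to -4; with overall charge -2, Cr is +2.
Group 6 minus oxidation state +2 gives a d⁴ configuration for Cr²⁺.
Configuration: t2g^4 e_g^0.
Orbital CFSE = 4(-0.4) + 0(0.6) = -1.6Δ_oct = -1.6 × 30890 = -49424 cm⁻¹.
Pairing penalty: 1 pair vs 0 in the high-spin reference → 1 extra × P = 27690 cm⁻¹.
Net CFSE = -49424 + 27690 = -21734 cm⁻¹.

-21734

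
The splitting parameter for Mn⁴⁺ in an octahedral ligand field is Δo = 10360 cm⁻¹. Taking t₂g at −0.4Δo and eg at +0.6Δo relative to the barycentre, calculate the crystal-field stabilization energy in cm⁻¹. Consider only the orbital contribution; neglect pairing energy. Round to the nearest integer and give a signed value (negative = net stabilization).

Mn⁴⁺: group 7, so d-count = 7 − 4 = 3.
Configuration: t₂g³ eg⁰.
Orbital CFSE = 3(-0.4) + 0(0.6) = -1.2Δo = -1.2 × 10360 = -12432 cm⁻¹.

-12432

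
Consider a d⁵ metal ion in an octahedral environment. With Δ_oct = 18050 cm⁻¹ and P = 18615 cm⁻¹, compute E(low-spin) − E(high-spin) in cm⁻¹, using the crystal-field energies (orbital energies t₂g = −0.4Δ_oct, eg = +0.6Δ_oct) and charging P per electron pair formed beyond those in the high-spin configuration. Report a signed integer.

1130

High-spin: t₂g³ eg², CFSE = 0.0Δ_oct = 0 cm⁻¹.
For low-spin the configuration is t₂g⁵ eg⁰: orbital energy -2.0 × 18050 = -36100 cm⁻¹, and 2 additional pairs relative to high-spin add 37230 cm⁻¹, giving 1130 cm⁻¹.
E(LS) − E(HS) = 1130 − (0) = 1130 cm⁻¹.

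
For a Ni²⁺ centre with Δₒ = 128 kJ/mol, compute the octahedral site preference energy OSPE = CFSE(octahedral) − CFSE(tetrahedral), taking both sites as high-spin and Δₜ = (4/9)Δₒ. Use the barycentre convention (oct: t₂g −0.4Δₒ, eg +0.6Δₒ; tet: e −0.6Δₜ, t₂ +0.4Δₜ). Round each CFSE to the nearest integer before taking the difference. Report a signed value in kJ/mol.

Ni is in group 10, so Ni²⁺ is d⁸ (10 − 2 = 8).
In an octahedral site d⁸ (HS) is t₂g⁶ eg², giving CFSE(oct) = -1.2Δₒ = -154 kJ/mol.
In a tetrahedral site the filling is e⁴ t₂⁴: CFSE(tet) = -0.8Δₜ = -0.8 × (4/9)(128) = -46 kJ/mol.
OSPE = CFSE(oct) − CFSE(tet) = -154 − (-46) = -108 kJ/mol.

-108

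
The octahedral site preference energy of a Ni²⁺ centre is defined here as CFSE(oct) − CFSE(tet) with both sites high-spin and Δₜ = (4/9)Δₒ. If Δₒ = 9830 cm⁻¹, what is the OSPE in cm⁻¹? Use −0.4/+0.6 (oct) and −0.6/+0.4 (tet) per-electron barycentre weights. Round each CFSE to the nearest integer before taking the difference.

-8301

Group 10 minus oxidation state +2 gives a d⁸ configuration for Ni²⁺.
Octahedral high-spin t₂g⁶ eg²: CFSE = -1.2 × 9830 = -11796 cm⁻¹.
Tetrahedral e⁴ t₂⁴ gives -0.8Δₜ = -0.8 × (4/9) × 9830 = -3495 cm⁻¹.
Subtracting, OSPE = -11796 − (-3495) = -8301 cm⁻¹.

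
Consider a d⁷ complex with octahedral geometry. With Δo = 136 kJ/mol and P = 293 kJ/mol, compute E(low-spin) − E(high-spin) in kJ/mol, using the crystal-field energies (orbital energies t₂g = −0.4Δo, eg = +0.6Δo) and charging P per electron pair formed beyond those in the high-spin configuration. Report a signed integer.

157

High-spin d⁷ fills as t₂g⁵ eg² with CFSE 5(−0.4) + 2(+0.6) = -0.8Δo = -109 kJ/mol.
For low-spin the configuration is t₂g⁶ eg¹: orbital energy -1.8 × 136 = -245 kJ/mol, and 1 additional pair relative to high-spin adds 293 kJ/mol, giving 48 kJ/mol.
E(LS) − E(HS) = 48 − (-109) = 157 kJ/mol.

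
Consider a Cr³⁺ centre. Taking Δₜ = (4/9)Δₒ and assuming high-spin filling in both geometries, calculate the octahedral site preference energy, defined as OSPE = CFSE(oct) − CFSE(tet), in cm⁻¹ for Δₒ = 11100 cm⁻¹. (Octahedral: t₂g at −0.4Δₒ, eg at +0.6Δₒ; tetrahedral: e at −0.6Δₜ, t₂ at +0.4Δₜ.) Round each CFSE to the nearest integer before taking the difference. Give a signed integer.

-9373

Cr is in group 6, so Cr³⁺ is d³ (6 − 3 = 3).
In an octahedral site d³ (HS) is t₂g³ eg⁰, giving CFSE(oct) = -1.2Δₒ = -13320 cm⁻¹.
Tetrahedral: e² t₂¹, CFSE = 2(−0.6) + 1(+0.4) = -0.8Δₜ = -0.8 × (4/9) × 11100 = -3947 cm⁻¹.
OSPE = -13320 − (-3947) = -9373 cm⁻¹.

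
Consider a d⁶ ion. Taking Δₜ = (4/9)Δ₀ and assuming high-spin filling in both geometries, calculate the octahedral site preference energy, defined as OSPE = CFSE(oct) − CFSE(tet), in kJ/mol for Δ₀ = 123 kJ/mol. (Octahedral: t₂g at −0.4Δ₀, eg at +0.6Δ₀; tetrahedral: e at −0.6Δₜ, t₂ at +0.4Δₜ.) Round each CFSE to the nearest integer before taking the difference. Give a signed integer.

Octahedral (high-spin): t₂g⁴ eg², CFSE = 4(−0.4) + 2(+0.6) = -0.4Δ₀ = -0.4 × 123 = -49 kJ/mol.
Tetrahedral: e³ t₂³, CFSE = 3(−0.6) + 3(+0.4) = -0.6Δₜ = -0.6 × (4/9) × 123 = -33 kJ/mol.
OSPE = -49 − (-33) = -16 kJ/mol.

-16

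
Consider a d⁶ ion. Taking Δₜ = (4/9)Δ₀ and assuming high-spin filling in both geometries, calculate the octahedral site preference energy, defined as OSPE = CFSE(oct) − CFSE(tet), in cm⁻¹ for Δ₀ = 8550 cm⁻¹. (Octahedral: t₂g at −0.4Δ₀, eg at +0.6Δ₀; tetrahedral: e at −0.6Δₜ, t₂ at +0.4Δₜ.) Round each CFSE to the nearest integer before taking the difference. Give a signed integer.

-1140

Octahedral (high-spin): t₂g⁴ eg², CFSE = 4(−0.4) + 2(+0.6) = -0.4Δ₀ = -0.4 × 8550 = -3420 cm⁻¹.
Tetrahedral e³ t₂³ gives -0.6Δₜ = -0.6 × (4/9) × 8550 = -2280 cm⁻¹.
Subtracting, OSPE = -3420 − (-2280) = -1140 cm⁻¹.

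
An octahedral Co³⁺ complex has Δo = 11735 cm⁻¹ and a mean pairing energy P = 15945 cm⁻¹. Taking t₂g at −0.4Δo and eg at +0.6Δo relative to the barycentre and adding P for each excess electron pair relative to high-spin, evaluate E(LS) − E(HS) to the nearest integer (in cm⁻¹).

8420

Co is in group 9, so Co³⁺ is d⁶ (9 − 3 = 6).
High-spin d⁶ fills as t₂g⁴ eg² with CFSE 4(−0.4) + 2(+0.6) = -0.4Δo = -4694 cm⁻¹.
Low-spin: t₂g⁶ eg⁰, orbital CFSE = -2.4Δo = -28164 cm⁻¹; plus 2 excess pairs × P = +31890 cm⁻¹; total 3726 cm⁻¹.
Thus E(LS) − E(HS) = 8420 cm⁻¹.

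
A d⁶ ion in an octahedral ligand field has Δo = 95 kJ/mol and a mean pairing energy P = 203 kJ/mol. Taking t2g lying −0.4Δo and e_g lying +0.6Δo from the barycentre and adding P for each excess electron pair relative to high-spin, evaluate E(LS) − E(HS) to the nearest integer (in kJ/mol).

216

High-spin d⁶ fills as t2g^4 e_g^2 with CFSE 4(−0.4) + 2(+0.6) = -0.4Δo = -38 kJ/mol.
Low-spin t2g^6 e_g^0 gives -2.4Δo = -228 kJ/mol, but forming 2 extra pairs costs 2P = 406 kJ/mol, so E(LS) = -228 + 406 = 178 kJ/mol.
Thus E(LS) − E(HS) = 216 kJ/mol.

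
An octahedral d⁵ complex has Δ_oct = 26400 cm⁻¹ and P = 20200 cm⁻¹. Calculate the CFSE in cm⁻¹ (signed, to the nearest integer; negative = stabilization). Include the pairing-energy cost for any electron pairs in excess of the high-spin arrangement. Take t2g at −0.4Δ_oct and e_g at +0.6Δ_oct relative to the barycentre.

Since Δ_oct = 26400 cm⁻¹ > P = 20200 cm⁻¹, the complex adopts the low-spin configuration.
That gives t2g^5 e_g^0.
Orbital CFSE = -2.0Δ_oct = -2.0 × 26400 = -52800 cm⁻¹.
Excess pairs vs high-spin: 2 − 0 = 2; pairing cost = +40400 cm⁻¹.
Net CFSE = -52800 + 40400 = -12400 cm⁻¹.

-12400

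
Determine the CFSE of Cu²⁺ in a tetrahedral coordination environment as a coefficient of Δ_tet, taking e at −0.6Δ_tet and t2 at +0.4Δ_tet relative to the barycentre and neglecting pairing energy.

Cu is in group 11, so Cu²⁺ is d⁹ (11 − 2 = 9).
Tetrahedral fields are weak (Δₜ ≈ 4/9 Δₒ), so electrons fill high-spin.
Configuration: e^4 t2^5.
CFSE = 4(-0.6Δ_tet) + 5(0.4Δ_tet) = -2.4Δ_tet + 2.0Δ_tet = -0.4Δ_tet.

-0.4 Δ_tet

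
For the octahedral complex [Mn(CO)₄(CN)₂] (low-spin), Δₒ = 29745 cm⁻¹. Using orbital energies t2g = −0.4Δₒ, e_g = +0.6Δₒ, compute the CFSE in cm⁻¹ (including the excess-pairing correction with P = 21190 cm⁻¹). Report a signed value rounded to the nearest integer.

Ligand charges: 4×(+0) from CO and 2×(-1) from CN⁻ sum to -2; with overall charge +0, Mn is +2.
Mn sits in group 7; removing 2 electrons leaves Mn²⁺ with 7 − 2 = 5 d electrons.
The d⁵ electrons fill as t2g^5 e_g^0.
Orbital CFSE = 5(-0.4) + 0(0.6) = -2.0Δₒ = -2.0 × 29745 = -59490 cm⁻¹.
Pairing penalty: 2 pairs vs 0 in the high-spin reference → 2 extra × P = 42380 cm⁻¹.
Combining: -59490 + 42380 = -17110 cm⁻¹.

-17110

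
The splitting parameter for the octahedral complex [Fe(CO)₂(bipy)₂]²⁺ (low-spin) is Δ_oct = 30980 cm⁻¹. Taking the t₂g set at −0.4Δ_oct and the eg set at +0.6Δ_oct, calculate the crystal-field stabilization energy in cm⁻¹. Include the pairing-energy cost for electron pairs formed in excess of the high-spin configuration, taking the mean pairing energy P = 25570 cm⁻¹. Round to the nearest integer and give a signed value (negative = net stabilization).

-23212

Ligand charges: 2×(+0) from CO and 2×(+0) from bipy sum to +0; with overall charge +2, Fe is +2.
Group 8 minus oxidation state +2 gives a d⁶ configuration for Fe²⁺.
Electron filling gives t₂g⁶ eg⁰.
Orbital CFSE = 6(-0.4) + 0(0.6) = -2.4Δ_oct = -2.4 × 30980 = -74352 cm⁻¹.
Relative to high-spin t₂g⁴ eg² (1 paired), the low-spin configuration has 2 additional pairs, contributing +2 × 25570 = +51140 cm⁻¹.
Combining: -74352 + 51140 = -23212 cm⁻¹.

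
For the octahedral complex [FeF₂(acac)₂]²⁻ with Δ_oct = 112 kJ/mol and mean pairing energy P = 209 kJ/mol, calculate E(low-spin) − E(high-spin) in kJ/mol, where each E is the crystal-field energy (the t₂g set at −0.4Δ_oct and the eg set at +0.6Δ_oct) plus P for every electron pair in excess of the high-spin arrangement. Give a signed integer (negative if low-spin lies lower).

194

Ligand charges: 2×(-1) from F⁻ and 2×(-1) from acac⁻ sum to -4; with overall charge -2, Fe is +2.
Fe sits in group 8; removing 2 electrons leaves Fe²⁺ with 8 − 2 = 6 d electrons.
High-spin d⁶ fills as t₂g⁴ eg² with CFSE 4(−0.4) + 2(+0.6) = -0.4Δ_oct = -45 kJ/mol.
Low-spin: t₂g⁶ eg⁰, orbital CFSE = -2.4Δ_oct = -269 kJ/mol; plus 2 excess pairs × P = +418 kJ/mol; total 149 kJ/mol.
The difference is 149 − (-45) = 194 kJ/mol, so high-spin lies lower.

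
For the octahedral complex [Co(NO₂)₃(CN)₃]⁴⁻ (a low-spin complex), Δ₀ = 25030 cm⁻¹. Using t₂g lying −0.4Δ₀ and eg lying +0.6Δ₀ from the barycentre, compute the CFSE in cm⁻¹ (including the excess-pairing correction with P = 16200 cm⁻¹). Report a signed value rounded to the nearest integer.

-28854

Ligand charges: 3×(-1) from NO₂⁻ and 3×(-1) from CN⁻ sum to -6; with overall charge -4, Co is +2.
Group 9 minus oxidation state +2 gives a d⁷ configuration for Co²⁺.
Electron filling gives t₂g⁶ eg¹.
Orbital CFSE = 6(-0.4) + 1(0.6) = -1.8Δ₀ = -1.8 × 25030 = -45054 cm⁻¹.
Relative to high-spin t₂g⁵ eg² (2 paired), the low-spin configuration has 1 additional pair, contributing +1 × 16200 = +16200 cm⁻¹.
Combining: -45054 + 16200 = -28854 cm⁻¹.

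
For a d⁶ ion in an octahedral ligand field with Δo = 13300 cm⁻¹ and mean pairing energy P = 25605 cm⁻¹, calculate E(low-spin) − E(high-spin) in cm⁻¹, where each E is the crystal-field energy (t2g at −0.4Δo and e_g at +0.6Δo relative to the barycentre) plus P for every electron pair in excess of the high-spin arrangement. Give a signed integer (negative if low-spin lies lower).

24610

High-spin d⁶ fills as t2g^4 e_g^2 with CFSE 4(−0.4) + 2(+0.6) = -0.4Δo = -5320 cm⁻¹.
Low-spin: t2g^6 e_g^0, orbital CFSE = -2.4Δo = -31920 cm⁻¹; plus 2 excess pairs × P = +51210 cm⁻¹; total 19290 cm⁻¹.
Thus E(LS) − E(HS) = 24610 cm⁻¹.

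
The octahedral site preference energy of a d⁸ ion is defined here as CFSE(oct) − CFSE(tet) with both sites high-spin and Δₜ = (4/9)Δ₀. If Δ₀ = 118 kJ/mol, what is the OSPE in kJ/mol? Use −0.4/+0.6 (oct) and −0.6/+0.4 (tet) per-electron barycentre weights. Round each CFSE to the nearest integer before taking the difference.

-100

In an octahedral site d⁸ (HS) is t₂g⁶ eg², giving CFSE(oct) = -1.2Δ₀ = -142 kJ/mol.
Tetrahedral e⁴ t₂⁴ gives -0.8Δₜ = -0.8 × (4/9) × 118 = -42 kJ/mol.
OSPE = CFSE(oct) − CFSE(tet) = -142 − (-42) = -100 kJ/mol.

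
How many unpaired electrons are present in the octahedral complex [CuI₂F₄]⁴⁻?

Ligand charges: 2×(-1) from I⁻ and 4×(-1) from F⁻ sum to -6; with overall charge -4, Cu is +2.
Cu²⁺: group 11, so d-count = 11 − 2 = 9.
Configuration: t2g^6 e_g^3, giving 1 unpaired electron.

1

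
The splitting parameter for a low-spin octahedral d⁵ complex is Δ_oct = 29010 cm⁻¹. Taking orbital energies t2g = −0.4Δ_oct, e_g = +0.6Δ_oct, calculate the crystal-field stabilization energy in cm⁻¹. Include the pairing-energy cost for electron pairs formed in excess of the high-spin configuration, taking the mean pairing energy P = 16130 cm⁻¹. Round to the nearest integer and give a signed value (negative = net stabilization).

-25760

Electron filling gives t2g^5 e_g^0.
Orbital CFSE = 5(-0.4) + 0(0.6) = -2.0Δ_oct = -2.0 × 29010 = -58020 cm⁻¹.
Pairing penalty: 2 pairs vs 0 in the high-spin reference → 2 extra × P = 32260 cm⁻¹.
Net CFSE = -58020 + 32260 = -25760 cm⁻¹.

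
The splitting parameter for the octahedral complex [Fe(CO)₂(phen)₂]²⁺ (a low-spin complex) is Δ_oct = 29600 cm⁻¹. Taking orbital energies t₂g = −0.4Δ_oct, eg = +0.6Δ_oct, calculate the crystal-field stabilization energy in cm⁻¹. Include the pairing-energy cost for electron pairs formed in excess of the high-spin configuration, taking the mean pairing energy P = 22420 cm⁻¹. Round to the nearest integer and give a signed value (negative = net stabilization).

-26200

Ligand charges: 2×(+0) from CO and 2×(+0) from phen sum to +0; with overall charge +2, Fe is +2.
Group 8 minus oxidation state +2 gives a d⁶ configuration for Fe²⁺.
Configuration: t₂g⁶ eg⁰.
CFSE(orbital) = 6×(-0.4Δ_oct) + 0×(0.6Δ_oct) = -2.4Δ_oct; with Δ_oct = 29600 cm⁻¹ that is -71040 cm⁻¹.
Relative to high-spin t₂g⁴ eg² (1 paired), the low-spin configuration has 2 additional pairs, contributing +2 × 22420 = +44840 cm⁻¹.
Overall CFSE = -71040 + 44840 = -26200 cm⁻¹.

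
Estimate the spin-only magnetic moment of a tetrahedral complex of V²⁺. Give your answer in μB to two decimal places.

V is in group 5, so V²⁺ is d³ (5 − 2 = 3).
With tetrahedral geometry the complex is necessarily high-spin.
Configuration: e² t₂¹ → 3 unpaired electrons.
μ(spin-only) = √[3(3+2)] = √15 ≈ 3.87 μB.

3.87 μB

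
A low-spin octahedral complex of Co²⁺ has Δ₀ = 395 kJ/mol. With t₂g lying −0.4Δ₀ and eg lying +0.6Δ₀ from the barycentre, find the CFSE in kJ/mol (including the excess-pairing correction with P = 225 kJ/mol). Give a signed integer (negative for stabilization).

Co²⁺: group 9, so d-count = 9 − 2 = 7.
Configuration: t₂g⁶ eg¹.
Orbital CFSE = 6(-0.4) + 1(0.6) = -1.8Δ₀ = -1.8 × 395 = -711 kJ/mol.
Pairing penalty: 3 pairs vs 2 in the high-spin reference → 1 extra × P = 225 kJ/mol.
Combining: -711 + 225 = -486 kJ/mol.

-486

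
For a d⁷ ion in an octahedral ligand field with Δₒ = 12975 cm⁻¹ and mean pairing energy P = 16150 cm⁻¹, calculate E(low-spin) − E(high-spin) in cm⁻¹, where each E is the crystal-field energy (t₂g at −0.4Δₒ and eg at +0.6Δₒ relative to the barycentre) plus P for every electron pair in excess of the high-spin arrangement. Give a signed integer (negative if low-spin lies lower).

3175

High-spin d⁷ fills as t₂g⁵ eg² with CFSE 5(−0.4) + 2(+0.6) = -0.8Δₒ = -10380 cm⁻¹.
Low-spin: t₂g⁶ eg¹, orbital CFSE = -1.8Δₒ = -23355 cm⁻¹; plus 1 excess pair × P = +16150 cm⁻¹; total -7205 cm⁻¹.
Thus E(LS) − E(HS) = 3175 cm⁻¹.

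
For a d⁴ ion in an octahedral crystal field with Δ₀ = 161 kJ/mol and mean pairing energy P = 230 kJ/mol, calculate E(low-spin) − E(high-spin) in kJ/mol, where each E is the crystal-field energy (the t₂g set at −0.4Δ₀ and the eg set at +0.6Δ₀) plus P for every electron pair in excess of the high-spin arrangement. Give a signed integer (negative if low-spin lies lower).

High-spin: t₂g³ eg¹, CFSE = -0.6Δ₀ = -97 kJ/mol.
For low-spin the configuration is t₂g⁴ eg⁰: orbital energy -1.6 × 161 = -258 kJ/mol, and 1 additional pair relative to high-spin adds 230 kJ/mol, giving -28 kJ/mol.
E(LS) − E(HS) = -28 − (-97) = 69 kJ/mol.

69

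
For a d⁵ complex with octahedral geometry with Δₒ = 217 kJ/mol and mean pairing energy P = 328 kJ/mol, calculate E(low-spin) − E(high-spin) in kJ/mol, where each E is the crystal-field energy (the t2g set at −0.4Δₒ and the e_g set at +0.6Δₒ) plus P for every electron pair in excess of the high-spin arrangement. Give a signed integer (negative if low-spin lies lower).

In the high-spin limit (t2g^3 e_g^2) the orbital term is 0.0Δₒ = 0 kJ/mol, with no excess pairing.
Low-spin: t2g^5 e_g^0, orbital CFSE = -2.0Δₒ = -434 kJ/mol; plus 2 excess pairs × P = +656 kJ/mol; total 222 kJ/mol.
Thus E(LS) − E(HS) = 222 kJ/mol.

222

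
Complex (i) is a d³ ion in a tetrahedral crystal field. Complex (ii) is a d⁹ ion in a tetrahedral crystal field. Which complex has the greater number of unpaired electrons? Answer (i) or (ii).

(i): Tetrahedral fields are weak (Δₜ ≈ 4/9 Δₒ), so electrons fill high-spin; e^2 t2^1 → 3 unpaired.
(ii): Tetrahedral fields are weak (Δₜ ≈ 4/9 Δₒ), so electrons fill high-spin; e⁴ t₂⁵ → 1 unpaired.
So (i) has more unpaired electrons.

(i)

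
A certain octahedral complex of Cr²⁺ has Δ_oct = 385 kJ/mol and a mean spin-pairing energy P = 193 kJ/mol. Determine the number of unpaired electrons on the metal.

Cr sits in group 6; removing 2 electrons leaves Cr²⁺ with 6 − 2 = 4 d electrons.
Here Δ_oct > P (385 > 193), so the low-spin state is favoured.
That gives t₂g⁴ eg⁰.
Unpaired electrons: 2.

2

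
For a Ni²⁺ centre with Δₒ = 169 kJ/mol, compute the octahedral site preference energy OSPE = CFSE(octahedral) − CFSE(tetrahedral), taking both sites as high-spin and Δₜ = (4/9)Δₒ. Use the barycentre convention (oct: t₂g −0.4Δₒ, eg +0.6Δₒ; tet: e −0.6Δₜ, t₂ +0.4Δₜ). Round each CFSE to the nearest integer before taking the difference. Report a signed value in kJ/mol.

Ni sits in group 10; removing 2 electrons leaves Ni²⁺ with 10 − 2 = 8 d electrons.
Octahedral (high-spin): t₂g⁶ eg², CFSE = 6(−0.4) + 2(+0.6) = -1.2Δₒ = -1.2 × 169 = -203 kJ/mol.
In a tetrahedral site the filling is e⁴ t₂⁴: CFSE(tet) = -0.8Δₜ = -0.8 × (4/9)(169) = -60 kJ/mol.
OSPE = CFSE(oct) − CFSE(tet) = -203 − (-60) = -143 kJ/mol.

-143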